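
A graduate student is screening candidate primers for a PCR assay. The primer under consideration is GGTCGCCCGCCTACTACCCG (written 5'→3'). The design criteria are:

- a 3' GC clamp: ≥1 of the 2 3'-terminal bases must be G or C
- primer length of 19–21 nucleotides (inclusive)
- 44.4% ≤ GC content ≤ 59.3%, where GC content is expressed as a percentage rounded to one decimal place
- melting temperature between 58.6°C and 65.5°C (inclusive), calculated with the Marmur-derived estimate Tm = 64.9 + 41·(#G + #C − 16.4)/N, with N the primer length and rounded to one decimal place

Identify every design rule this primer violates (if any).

Fails: GC content.

Base counts: A=2, T=3, G=5, C=10 (length 20).
GC clamp: 3' end CG has 2 G/C ✓
length: length 20 ✓
GC content: GC 15/20 = 75.0%, outside 44.4–59.3% ✗
Tm: Tm = 64.9 + 41·(15 − 16.4)/20 = 62.0°C ✓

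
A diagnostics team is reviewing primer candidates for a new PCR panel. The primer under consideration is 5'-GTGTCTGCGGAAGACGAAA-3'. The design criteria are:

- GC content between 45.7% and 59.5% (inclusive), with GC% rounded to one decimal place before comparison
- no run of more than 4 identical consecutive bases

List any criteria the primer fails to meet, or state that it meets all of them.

Base counts: A=6, T=3, G=7, C=3 (length 19).
GC content: GC 10/19 = 52.6% ✓
homopolymer run: longest run = 3 ✓

Meets all criteria.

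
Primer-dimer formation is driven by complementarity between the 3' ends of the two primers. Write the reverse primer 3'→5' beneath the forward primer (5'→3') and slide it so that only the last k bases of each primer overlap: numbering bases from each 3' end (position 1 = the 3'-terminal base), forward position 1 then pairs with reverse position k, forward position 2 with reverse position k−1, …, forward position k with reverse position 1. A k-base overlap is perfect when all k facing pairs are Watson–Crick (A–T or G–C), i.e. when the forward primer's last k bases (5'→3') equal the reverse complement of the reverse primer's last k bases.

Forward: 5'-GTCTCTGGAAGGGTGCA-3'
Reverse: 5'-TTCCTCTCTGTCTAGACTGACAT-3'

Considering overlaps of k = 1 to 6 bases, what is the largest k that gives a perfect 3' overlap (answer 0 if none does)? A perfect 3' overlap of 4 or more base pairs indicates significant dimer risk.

Last 6 bases (5'→3') — forward …GGTGCA, reverse …TGACAT.
Reverse complement of the reverse primer's last 6 bases: ATGTCA; its first k bases are the reverse complement of the reverse primer's last k bases, so a perfect k-base overlap needs the forward primer's last k bases to equal them.
Comparing (forward last k vs required): k=1: A vs A ✓; k=2: CA vs AT ✗; k=3: GCA vs ATG ✗; k=4: TGCA vs ATGT ✗; k=5: GTGCA vs ATGTC ✗; k=6: GGTGCA vs ATGTCA ✗.
Only k = 1 is perfect, so the longest perfect 3' overlap is 1.

Longest perfect overlap: 1 complementary base pair; below the dimer-risk threshold (threshold 4).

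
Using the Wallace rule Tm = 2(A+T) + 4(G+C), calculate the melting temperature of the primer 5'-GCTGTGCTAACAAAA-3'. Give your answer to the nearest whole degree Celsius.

Base counts: A=6, T=3, G=3, C=3 (length 15).
Tm = 2·(6+3) + 4·(3+3) = 2·9 + 4·6 = 18 + 24 = 42°C.

42°C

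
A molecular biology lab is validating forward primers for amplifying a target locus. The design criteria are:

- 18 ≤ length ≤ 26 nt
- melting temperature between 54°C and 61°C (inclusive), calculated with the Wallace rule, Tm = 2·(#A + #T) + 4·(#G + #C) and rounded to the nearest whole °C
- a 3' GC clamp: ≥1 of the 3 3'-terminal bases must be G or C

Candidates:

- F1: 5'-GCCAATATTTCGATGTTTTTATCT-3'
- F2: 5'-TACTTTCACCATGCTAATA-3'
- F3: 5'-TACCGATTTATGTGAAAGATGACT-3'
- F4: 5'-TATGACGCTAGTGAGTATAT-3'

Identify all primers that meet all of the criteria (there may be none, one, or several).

None of the candidates satisfy all criteria.

F1 (24 nt, A=5 T=12 G=3 C=4): length 24 ✓; Tm = 2·17 + 4·7 = 62°C, outside 54–61°C ✗; 3' end TCT has 1 G/C ✓ — fails.
F2 (19 nt, A=6 T=7 G=1 C=5): length 19 ✓; Tm = 2·13 + 4·6 = 50°C, outside 54–61°C ✗; 3' end ATA has 0 G/C, need ≥1 ✗ — fails.
F3 (24 nt, A=8 T=8 G=5 C=3): length 24 ✓; Tm = 2·16 + 4·8 = 64°C, outside 54–61°C ✗; 3' end ACT has 1 G/C ✓ — fails.
F4 (20 nt, A=6 T=7 G=5 C=2): length 20 ✓; Tm = 2·13 + 4·7 = 54°C ✓; 3' end TAT has 0 G/C, need ≥1 ✗ — fails.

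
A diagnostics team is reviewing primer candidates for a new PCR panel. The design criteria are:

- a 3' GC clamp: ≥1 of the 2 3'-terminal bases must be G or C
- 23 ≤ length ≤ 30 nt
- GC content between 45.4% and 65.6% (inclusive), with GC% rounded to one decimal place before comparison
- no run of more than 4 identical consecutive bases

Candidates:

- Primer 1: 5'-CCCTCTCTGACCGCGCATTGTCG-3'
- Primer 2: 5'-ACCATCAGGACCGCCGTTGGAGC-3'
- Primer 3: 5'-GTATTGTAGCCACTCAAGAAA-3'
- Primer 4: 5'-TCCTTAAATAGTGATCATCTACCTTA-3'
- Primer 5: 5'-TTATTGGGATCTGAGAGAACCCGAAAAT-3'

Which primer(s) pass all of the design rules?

Primer 1 (23 nt, A=2 T=6 G=5 C=10): 3' end CG has 2 G/C ✓; length 23 ✓; GC 15/23 = 65.2% ✓; longest run = 3 ✓ — passes.
Primer 2 (23 nt, A=5 T=3 G=7 C=8): 3' end GC has 2 G/C ✓; length 23 ✓; GC 15/23 = 65.2% ✓; longest run = 2 ✓ — passes.
Primer 3 (21 nt, A=8 T=5 G=4 C=4): 3' end AA has 0 G/C, need ≥1 ✗; length 21, outside 23–30 ✗; GC 8/21 = 38.1%, outside 45.4–65.6% ✗; longest run = 3 ✓ — fails.
Primer 4 (26 nt, A=8 T=10 G=2 C=6): 3' end TA has 0 G/C, need ≥1 ✗; length 26 ✓; GC 8/26 = 30.8%, outside 45.4–65.6% ✗; longest run = 3 ✓ — fails.
Primer 5 (28 nt, A=10 T=7 G=7 C=4): 3' end AT has 0 G/C, need ≥1 ✗; length 28 ✓; GC 11/28 = 39.3%, outside 45.4–65.6% ✗; longest run = 4 ✓ — fails.

Primer 1 and Primer 2.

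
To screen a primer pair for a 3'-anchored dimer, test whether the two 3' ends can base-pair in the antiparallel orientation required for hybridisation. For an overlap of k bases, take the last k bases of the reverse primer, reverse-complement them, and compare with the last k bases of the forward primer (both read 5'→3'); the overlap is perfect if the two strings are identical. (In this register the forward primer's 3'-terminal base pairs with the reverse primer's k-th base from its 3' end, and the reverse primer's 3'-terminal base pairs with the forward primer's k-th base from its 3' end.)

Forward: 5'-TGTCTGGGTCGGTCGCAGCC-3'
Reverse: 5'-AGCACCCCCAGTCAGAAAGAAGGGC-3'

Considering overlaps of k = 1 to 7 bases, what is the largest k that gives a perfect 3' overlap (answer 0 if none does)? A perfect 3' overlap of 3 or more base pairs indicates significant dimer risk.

Last 7 bases (5'→3') — forward …CGCAGCC, reverse …GAAGGGC.
Reverse complement of the reverse primer's last 7 bases: GCCCTTC; its first k bases are the reverse complement of the reverse primer's last k bases, so a perfect k-base overlap needs the forward primer's last k bases to equal them.
Comparing (forward last k vs required): k=1: C vs G ✗; k=2: CC vs GC ✗; k=3: GCC vs GCC ✓; k=4: AGCC vs GCCC ✗; k=5: CAGCC vs GCCCT ✗; k=6: GCAGCC vs GCCCTT ✗; k=7: CGCAGCC vs GCCCTTC ✗.
Only k = 3 is perfect, so the longest perfect 3' overlap is 3.

Longest perfect overlap: 3 complementary base pairs; significant dimer risk (threshold 3).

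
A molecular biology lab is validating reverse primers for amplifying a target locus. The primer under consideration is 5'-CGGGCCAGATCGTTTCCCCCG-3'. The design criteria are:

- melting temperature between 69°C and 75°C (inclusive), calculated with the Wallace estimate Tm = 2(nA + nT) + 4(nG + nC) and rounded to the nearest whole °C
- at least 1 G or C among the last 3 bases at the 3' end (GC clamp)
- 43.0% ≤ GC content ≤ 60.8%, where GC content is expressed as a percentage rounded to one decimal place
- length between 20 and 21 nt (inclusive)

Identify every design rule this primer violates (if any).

Base counts: A=2, T=4, G=6, C=9 (length 21).
Tm: Tm = 2·6 + 4·15 = 72°C ✓
GC clamp: 3' end CCG has 3 G/C ✓
GC content: GC 15/21 = 71.4%, outside 43.0–60.8% ✗
length: length 21 ✓

Fails: GC content.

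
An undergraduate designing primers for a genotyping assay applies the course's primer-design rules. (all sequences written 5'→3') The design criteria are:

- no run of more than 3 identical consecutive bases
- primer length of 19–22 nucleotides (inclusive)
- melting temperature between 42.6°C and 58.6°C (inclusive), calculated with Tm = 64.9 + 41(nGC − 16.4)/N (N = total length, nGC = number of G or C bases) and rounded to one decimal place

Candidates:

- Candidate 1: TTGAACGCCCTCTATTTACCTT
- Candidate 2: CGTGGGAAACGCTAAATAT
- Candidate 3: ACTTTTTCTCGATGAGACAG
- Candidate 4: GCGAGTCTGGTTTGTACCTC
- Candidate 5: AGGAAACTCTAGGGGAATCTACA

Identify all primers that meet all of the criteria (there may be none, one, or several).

Candidate 1, Candidate 2 and Candidate 4.

Candidate 1 (22 nt, A=4 T=9 G=2 C=7): longest run = 3 ✓; length 22 ✓; Tm = 64.9 + 41·(9 − 16.4)/22 = 51.1°C ✓ — passes.
Candidate 2 (19 nt, A=7 T=4 G=5 C=3): longest run = 3 ✓; length 19 ✓; Tm = 64.9 + 41·(8 − 16.4)/19 = 46.8°C ✓ — passes.
Candidate 3 (20 nt, A=5 T=7 G=4 C=4): longest run = 5, exceeds 3 ✗; length 20 ✓; Tm = 64.9 + 41·(8 − 16.4)/20 = 47.7°C ✓ — fails.
Candidate 4 (20 nt, A=2 T=7 G=6 C=5): longest run = 3 ✓; length 20 ✓; Tm = 64.9 + 41·(11 − 16.4)/20 = 53.8°C ✓ — passes.
Candidate 5 (23 nt, A=9 T=4 G=6 C=4): longest run = 4, exceeds 3 ✗; length 23, outside 19–22 ✗; Tm = 64.9 + 41·(10 − 16.4)/23 = 53.5°C ✓ — fails.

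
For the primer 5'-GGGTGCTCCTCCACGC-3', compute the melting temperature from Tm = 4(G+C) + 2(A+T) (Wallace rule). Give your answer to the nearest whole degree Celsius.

56°C

Base counts: A=1, T=3, G=5, C=7 (length 16).
Tm = 2·(1+3) + 4·(5+7) = 2·4 + 4·12 = 8 + 48 = 56°C.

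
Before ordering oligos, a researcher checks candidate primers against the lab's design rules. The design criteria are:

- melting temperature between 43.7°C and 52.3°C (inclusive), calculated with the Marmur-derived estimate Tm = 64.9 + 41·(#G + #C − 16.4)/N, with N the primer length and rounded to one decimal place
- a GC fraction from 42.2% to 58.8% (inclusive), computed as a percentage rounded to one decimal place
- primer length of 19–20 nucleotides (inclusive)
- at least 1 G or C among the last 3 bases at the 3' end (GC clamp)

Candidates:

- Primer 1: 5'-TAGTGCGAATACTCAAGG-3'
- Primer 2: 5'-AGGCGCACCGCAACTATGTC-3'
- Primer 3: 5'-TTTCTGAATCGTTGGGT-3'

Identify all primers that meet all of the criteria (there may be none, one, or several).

None of the candidates satisfy all criteria.

Primer 1 (18 nt, A=6 T=4 G=5 C=3): Tm = 64.9 + 41·(8 − 16.4)/18 = 45.8°C ✓; GC 8/18 = 44.4% ✓; length 18, outside 19–20 ✗; 3' end AGG has 2 G/C ✓ — fails.
Primer 2 (20 nt, A=5 T=3 G=5 C=7): Tm = 64.9 + 41·(12 − 16.4)/20 = 55.9°C, outside 43.7–52.3°C ✗; GC 12/20 = 60.0%, outside 42.2–58.8% ✗; length 20 ✓; 3' end GTC has 2 G/C ✓ — fails.
Primer 3 (17 nt, A=2 T=8 G=5 C=2): Tm = 64.9 + 41·(7 − 16.4)/17 = 42.2°C, outside 43.7–52.3°C ✗; GC 7/17 = 41.2%, outside 42.2–58.8% ✗; length 17, outside 19–20 ✗; 3' end GGT has 2 G/C ✓ — fails.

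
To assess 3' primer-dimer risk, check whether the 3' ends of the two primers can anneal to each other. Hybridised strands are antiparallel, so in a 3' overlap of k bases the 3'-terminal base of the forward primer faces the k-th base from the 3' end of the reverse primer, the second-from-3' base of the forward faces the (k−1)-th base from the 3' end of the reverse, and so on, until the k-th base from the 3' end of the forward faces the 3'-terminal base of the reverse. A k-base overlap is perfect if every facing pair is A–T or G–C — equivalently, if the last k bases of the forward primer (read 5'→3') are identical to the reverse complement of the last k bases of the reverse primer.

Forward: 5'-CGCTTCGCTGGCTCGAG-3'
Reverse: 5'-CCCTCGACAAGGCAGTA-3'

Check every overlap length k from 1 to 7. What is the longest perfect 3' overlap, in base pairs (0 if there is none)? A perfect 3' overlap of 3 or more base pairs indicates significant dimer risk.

Last 7 bases (5'→3') — forward …GCTCGAG, reverse …GGCAGTA.
Reverse complement of the reverse primer's last 7 bases: TACTGCC; its first k bases are the reverse complement of the reverse primer's last k bases, so a perfect k-base overlap needs the forward primer's last k bases to equal them.
Comparing (forward last k vs required): k=1: G vs T ✗; k=2: AG vs TA ✗; k=3: GAG vs TAC ✗; k=4: CGAG vs TACT ✗; k=5: TCGAG vs TACTG ✗; k=6: CTCGAG vs TACTGC ✗; k=7: GCTCGAG vs TACTGCC ✗.
No overlap length from 1 to 7 is perfect, so the longest perfect 3' overlap is 0.

Longest perfect overlap: 0 complementary base pairs; below the dimer-risk threshold (threshold 3).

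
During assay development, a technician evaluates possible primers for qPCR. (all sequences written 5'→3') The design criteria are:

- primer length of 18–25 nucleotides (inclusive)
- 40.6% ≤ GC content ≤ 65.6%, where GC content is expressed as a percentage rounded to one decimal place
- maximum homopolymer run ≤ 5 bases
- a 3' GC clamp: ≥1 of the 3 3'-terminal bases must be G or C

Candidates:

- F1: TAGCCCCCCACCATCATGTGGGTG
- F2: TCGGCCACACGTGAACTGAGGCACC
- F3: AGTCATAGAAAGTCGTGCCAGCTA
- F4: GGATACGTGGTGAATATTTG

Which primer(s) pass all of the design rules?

F1 (24 nt, A=4 T=5 G=6 C=9): length 24 ✓; GC 15/24 = 62.5% ✓; longest run = 6, exceeds 5 ✗; 3' end GTG has 2 G/C ✓ — fails.
F2 (25 nt, A=6 T=3 G=7 C=9): length 25 ✓; GC 16/25 = 64.0% ✓; longest run = 2 ✓; 3' end ACC has 2 G/C ✓ — passes.
F3 (24 nt, A=8 T=5 G=6 C=5): length 24 ✓; GC 11/24 = 45.8% ✓; longest run = 3 ✓; 3' end CTA has 1 G/C ✓ — passes.
F4 (20 nt, A=5 T=7 G=7 C=1): length 20 ✓; GC 8/20 = 40.0%, outside 40.6–65.6% ✗; longest run = 3 ✓; 3' end TTG has 1 G/C ✓ — fails.

F2 and F3.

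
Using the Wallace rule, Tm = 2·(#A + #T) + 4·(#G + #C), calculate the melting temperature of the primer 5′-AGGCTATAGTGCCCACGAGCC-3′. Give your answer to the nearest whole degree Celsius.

68°C

Base counts: A=5, T=3, G=6, C=7 (length 21).
Tm = 2·(5+3) + 4·(6+7) = 2·8 + 4·13 = 16 + 52 = 68°C.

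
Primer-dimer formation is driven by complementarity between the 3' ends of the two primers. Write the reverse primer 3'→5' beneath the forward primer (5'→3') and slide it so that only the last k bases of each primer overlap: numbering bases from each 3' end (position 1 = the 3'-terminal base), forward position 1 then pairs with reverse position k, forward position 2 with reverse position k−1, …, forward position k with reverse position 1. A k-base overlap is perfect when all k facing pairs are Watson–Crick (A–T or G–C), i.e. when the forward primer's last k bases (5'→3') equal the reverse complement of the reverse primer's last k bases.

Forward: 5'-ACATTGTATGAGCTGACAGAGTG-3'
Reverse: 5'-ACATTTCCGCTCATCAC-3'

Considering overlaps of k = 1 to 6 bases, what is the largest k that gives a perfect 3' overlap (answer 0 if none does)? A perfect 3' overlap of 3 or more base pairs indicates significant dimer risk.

Last 6 bases (5'→3') — forward …AGAGTG, reverse …CATCAC.
Reverse complement of the reverse primer's last 6 bases: GTGATG; its first k bases are the reverse complement of the reverse primer's last k bases, so a perfect k-base overlap needs the forward primer's last k bases to equal them.
Comparing (forward last k vs required): k=1: G vs G ✓; k=2: TG vs GT ✗; k=3: GTG vs GTG ✓; k=4: AGTG vs GTGA ✗; k=5: GAGTG vs GTGAT ✗; k=6: AGAGTG vs GTGATG ✗.
Perfect overlaps at k = 1, 3; the largest is 3.

Longest perfect overlap: 3 complementary base pairs; significant dimer risk (threshold 3).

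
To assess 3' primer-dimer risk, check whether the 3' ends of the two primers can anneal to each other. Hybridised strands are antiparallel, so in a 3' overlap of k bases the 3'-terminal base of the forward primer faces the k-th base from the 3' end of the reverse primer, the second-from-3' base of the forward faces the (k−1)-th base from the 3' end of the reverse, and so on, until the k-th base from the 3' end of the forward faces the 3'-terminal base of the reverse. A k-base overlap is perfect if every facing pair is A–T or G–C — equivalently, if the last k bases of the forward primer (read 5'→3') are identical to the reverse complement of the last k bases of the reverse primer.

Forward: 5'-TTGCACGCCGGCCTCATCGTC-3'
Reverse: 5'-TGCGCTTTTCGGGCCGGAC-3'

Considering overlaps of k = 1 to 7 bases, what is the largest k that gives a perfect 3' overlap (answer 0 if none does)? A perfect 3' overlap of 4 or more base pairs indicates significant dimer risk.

Longest perfect overlap: 3 complementary base pairs; below the dimer-risk threshold (threshold 4).

Last 7 bases (5'→3') — forward …CATCGTC, reverse …GCCGGAC.
Reverse complement of the reverse primer's last 7 bases: GTCCGGC; its first k bases are the reverse complement of the reverse primer's last k bases, so a perfect k-base overlap needs the forward primer's last k bases to equal them.
Comparing (forward last k vs required): k=1: C vs G ✗; k=2: TC vs GT ✗; k=3: GTC vs GTC ✓; k=4: CGTC vs GTCC ✗; k=5: TCGTC vs GTCCG ✗; k=6: ATCGTC vs GTCCGG ✗; k=7: CATCGTC vs GTCCGGC ✗.
Only k = 3 is perfect, so the longest perfect 3' overlap is 3.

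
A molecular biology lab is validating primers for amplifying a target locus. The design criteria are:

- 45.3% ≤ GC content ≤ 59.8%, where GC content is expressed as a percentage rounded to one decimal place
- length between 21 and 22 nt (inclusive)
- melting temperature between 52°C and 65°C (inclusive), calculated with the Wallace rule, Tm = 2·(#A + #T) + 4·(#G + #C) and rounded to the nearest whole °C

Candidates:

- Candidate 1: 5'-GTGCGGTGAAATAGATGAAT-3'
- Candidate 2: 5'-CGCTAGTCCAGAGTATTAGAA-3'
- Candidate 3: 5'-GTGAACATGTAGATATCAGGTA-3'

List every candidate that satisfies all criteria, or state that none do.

None of the candidates satisfy all criteria.

Candidate 1 (20 nt, A=7 T=5 G=7 C=1): GC 8/20 = 40.0%, outside 45.3–59.8% ✗; length 20, outside 21–22 ✗; Tm = 2·12 + 4·8 = 56°C ✓ — fails.
Candidate 2 (21 nt, A=7 T=5 G=5 C=4): GC 9/21 = 42.9%, outside 45.3–59.8% ✗; length 21 ✓; Tm = 2·12 + 4·9 = 60°C ✓ — fails.
Candidate 3 (22 nt, A=8 T=6 G=6 C=2): GC 8/22 = 36.4%, outside 45.3–59.8% ✗; length 22 ✓; Tm = 2·14 + 4·8 = 60°C ✓ — fails.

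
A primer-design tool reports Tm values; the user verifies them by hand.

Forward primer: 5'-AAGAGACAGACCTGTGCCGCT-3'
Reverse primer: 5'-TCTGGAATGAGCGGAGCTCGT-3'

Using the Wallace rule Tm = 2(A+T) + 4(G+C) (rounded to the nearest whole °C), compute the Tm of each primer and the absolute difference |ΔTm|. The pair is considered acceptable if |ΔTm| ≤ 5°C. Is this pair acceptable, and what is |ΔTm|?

Forward: A=6 T=3 G=6 C=6 → Tm = 2·9 + 4·12 = 66°C.
Reverse: A=4 T=5 G=8 C=4 → Tm = 2·9 + 4·12 = 66°C.
|ΔTm| = |66 − 66| = 0°C, ≤ 5°C.

|ΔTm| = 0°C; the pair is acceptable.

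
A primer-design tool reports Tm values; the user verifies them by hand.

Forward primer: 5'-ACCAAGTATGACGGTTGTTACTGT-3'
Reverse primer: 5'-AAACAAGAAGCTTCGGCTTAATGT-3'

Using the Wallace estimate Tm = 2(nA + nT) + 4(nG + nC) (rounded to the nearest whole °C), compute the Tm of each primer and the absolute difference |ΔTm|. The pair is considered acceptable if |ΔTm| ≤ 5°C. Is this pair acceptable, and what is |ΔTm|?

|ΔTm| = 2°C; the pair is acceptable.

Forward: A=6 T=8 G=6 C=4 → Tm = 2·14 + 4·10 = 68°C.
Reverse: A=9 T=6 G=5 C=4 → Tm = 2·15 + 4·9 = 66°C.
|ΔTm| = |68 − 66| = 2°C, ≤ 5°C.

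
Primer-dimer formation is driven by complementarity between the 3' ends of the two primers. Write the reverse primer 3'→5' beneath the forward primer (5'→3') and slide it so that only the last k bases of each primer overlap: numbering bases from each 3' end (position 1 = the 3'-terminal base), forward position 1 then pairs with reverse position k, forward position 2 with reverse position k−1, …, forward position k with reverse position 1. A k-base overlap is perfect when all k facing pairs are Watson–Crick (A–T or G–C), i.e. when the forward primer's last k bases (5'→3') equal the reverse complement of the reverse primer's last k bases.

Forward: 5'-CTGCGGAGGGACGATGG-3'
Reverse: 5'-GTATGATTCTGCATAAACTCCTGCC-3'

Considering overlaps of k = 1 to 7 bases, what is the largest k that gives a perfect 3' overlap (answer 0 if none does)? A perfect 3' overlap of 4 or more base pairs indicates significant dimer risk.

Longest perfect overlap: 2 complementary base pairs; below the dimer-risk threshold (threshold 4).

Last 7 bases (5'→3') — forward …ACGATGG, reverse …TCCTGCC.
Reverse complement of the reverse primer's last 7 bases: GGCAGGA; its first k bases are the reverse complement of the reverse primer's last k bases, so a perfect k-base overlap needs the forward primer's last k bases to equal them.
Comparing (forward last k vs required): k=1: G vs G ✓; k=2: GG vs GG ✓; k=3: TGG vs GGC ✗; k=4: ATGG vs GGCA ✗; k=5: GATGG vs GGCAG ✗; k=6: CGATGG vs GGCAGG ✗; k=7: ACGATGG vs GGCAGGA ✗.
Perfect overlaps at k = 1, 2; the largest is 2.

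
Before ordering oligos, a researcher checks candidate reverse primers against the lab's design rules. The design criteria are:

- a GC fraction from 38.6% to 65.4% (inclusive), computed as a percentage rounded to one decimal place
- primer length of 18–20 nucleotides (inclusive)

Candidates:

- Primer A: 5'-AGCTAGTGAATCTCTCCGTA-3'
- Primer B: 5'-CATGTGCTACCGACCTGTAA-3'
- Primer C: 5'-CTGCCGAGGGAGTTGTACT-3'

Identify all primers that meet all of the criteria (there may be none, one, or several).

Primer A (20 nt, A=5 T=6 G=4 C=5): GC 9/20 = 45.0% ✓; length 20 ✓ — passes.
Primer B (20 nt, A=5 T=5 G=4 C=6): GC 10/20 = 50.0% ✓; length 20 ✓ — passes.
Primer C (19 nt, A=3 T=5 G=7 C=4): GC 11/19 = 57.9% ✓; length 19 ✓ — passes.

Primer A, Primer B and Primer C.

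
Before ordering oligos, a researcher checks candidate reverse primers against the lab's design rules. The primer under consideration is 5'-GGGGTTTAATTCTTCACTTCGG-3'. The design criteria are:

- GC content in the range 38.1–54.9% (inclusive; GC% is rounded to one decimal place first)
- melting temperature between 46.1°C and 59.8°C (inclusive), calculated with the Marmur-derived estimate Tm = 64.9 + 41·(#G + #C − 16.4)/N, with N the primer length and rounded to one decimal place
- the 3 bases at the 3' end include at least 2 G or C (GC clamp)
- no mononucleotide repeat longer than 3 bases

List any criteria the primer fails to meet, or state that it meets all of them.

Base counts: A=3, T=9, G=6, C=4 (length 22).
GC content: GC 10/22 = 45.5% ✓
Tm: Tm = 64.9 + 41·(10 − 16.4)/22 = 53.0°C ✓
GC clamp: 3' end CGG has 3 G/C ✓
homopolymer run: longest run = 4, exceeds 3 ✗

Fails: homopolymer run.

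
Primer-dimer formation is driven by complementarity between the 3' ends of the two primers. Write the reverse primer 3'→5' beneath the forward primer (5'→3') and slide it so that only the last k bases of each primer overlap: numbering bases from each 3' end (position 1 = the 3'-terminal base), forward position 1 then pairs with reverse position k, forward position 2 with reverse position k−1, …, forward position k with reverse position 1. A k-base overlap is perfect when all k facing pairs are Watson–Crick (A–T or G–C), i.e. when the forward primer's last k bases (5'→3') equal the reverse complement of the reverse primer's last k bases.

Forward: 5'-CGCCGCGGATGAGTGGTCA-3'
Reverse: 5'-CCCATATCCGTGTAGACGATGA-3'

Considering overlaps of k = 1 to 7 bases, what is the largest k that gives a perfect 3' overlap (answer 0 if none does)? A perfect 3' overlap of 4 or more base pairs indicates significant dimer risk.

Last 7 bases (5'→3') — forward …GTGGTCA, reverse …ACGATGA.
Reverse complement of the reverse primer's last 7 bases: TCATCGT; its first k bases are the reverse complement of the reverse primer's last k bases, so a perfect k-base overlap needs the forward primer's last k bases to equal them.
Comparing (forward last k vs required): k=1: A vs T ✗; k=2: CA vs TC ✗; k=3: TCA vs TCA ✓; k=4: GTCA vs TCAT ✗; k=5: GGTCA vs TCATC ✗; k=6: TGGTCA vs TCATCG ✗; k=7: GTGGTCA vs TCATCGT ✗.
Only k = 3 is perfect, so the longest perfect 3' overlap is 3.

Longest perfect overlap: 3 complementary base pairs; below the dimer-risk threshold (threshold 4).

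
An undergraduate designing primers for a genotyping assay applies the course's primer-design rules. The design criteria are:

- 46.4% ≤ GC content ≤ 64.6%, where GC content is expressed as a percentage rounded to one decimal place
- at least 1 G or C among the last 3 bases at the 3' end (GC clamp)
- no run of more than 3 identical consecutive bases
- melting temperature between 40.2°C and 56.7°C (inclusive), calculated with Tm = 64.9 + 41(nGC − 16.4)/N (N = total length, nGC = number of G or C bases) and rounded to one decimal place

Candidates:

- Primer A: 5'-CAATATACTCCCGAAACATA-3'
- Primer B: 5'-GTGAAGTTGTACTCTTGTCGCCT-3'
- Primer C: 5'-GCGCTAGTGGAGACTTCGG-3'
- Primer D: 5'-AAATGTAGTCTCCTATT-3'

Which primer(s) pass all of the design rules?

Primer B and Primer C.

Primer A (20 nt, A=9 T=4 G=1 C=6): GC 7/20 = 35.0%, outside 46.4–64.6% ✗; 3' end ATA has 0 G/C, need ≥1 ✗; longest run = 3 ✓; Tm = 64.9 + 41·(7 − 16.4)/20 = 45.6°C ✓ — fails.
Primer B (23 nt, A=3 T=9 G=6 C=5): GC 11/23 = 47.8% ✓; 3' end CCT has 2 G/C ✓; longest run = 2 ✓; Tm = 64.9 + 41·(11 − 16.4)/23 = 55.3°C ✓ — passes.
Primer C (19 nt, A=3 T=4 G=8 C=4): GC 12/19 = 63.2% ✓; 3' end CGG has 3 G/C ✓; longest run = 2 ✓; Tm = 64.9 + 41·(12 − 16.4)/19 = 55.4°C ✓ — passes.
Primer D (17 nt, A=5 T=7 G=2 C=3): GC 5/17 = 29.4%, outside 46.4–64.6% ✗; 3' end ATT has 0 G/C, need ≥1 ✗; longest run = 3 ✓; Tm = 64.9 + 41·(5 − 16.4)/17 = 37.4°C, outside 40.2–56.7°C ✗ — fails.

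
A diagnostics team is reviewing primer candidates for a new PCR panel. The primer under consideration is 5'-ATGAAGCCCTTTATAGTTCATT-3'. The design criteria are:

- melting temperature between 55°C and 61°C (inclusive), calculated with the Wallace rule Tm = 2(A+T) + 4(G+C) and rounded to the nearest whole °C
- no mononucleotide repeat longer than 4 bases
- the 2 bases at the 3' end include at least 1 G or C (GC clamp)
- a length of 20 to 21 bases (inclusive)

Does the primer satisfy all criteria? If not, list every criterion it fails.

Fails: GC clamp, length.

Base counts: A=6, T=9, G=3, C=4 (length 22).
Tm: Tm = 2·15 + 4·7 = 58°C ✓
homopolymer run: longest run = 3 ✓
GC clamp: 3' end TT has 0 G/C, need ≥1 ✗
length: length 22, outside 20–21 ✗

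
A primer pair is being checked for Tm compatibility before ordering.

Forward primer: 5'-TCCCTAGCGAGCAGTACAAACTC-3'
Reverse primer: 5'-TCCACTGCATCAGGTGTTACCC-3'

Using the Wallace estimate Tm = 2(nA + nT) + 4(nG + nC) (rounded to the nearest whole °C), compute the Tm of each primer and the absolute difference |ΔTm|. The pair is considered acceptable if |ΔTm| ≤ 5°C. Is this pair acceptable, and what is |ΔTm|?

Forward: A=7 T=4 G=4 C=8 → Tm = 2·11 + 4·12 = 70°C.
Reverse: A=4 T=6 G=4 C=8 → Tm = 2·10 + 4·12 = 68°C.
|ΔTm| = |70 − 68| = 2°C, ≤ 5°C.

|ΔTm| = 2°C; the pair is acceptable.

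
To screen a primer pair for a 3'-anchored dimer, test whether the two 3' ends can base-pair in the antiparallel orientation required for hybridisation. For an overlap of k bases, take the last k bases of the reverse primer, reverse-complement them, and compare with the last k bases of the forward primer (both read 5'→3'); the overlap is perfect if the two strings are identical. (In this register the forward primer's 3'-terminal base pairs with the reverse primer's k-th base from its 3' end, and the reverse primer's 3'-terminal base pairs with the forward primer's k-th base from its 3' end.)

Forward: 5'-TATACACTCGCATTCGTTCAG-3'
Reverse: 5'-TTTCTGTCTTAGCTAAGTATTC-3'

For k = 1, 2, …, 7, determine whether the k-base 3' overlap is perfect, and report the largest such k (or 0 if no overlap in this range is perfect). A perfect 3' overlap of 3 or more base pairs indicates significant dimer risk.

Longest perfect overlap: 1 complementary base pair; below the dimer-risk threshold (threshold 3).

Last 7 bases (5'→3') — forward …CGTTCAG, reverse …AGTATTC.
Reverse complement of the reverse primer's last 7 bases: GAATACT; its first k bases are the reverse complement of the reverse primer's last k bases, so a perfect k-base overlap needs the forward primer's last k bases to equal them.
Comparing (forward last k vs required): k=1: G vs G ✓; k=2: AG vs GA ✗; k=3: CAG vs GAA ✗; k=4: TCAG vs GAAT ✗; k=5: TTCAG vs GAATA ✗; k=6: GTTCAG vs GAATAC ✗; k=7: CGTTCAG vs GAATACT ✗.
Only k = 1 is perfect, so the longest perfect 3' overlap is 1.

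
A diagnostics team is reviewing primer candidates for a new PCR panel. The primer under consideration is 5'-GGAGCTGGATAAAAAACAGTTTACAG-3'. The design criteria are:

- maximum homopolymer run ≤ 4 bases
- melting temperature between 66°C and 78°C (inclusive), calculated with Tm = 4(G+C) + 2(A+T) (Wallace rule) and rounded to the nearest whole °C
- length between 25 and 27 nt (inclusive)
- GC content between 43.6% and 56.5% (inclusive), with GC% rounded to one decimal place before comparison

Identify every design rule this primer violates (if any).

Fails: homopolymer run, GC content.

Base counts: A=11, T=5, G=7, C=3 (length 26).
homopolymer run: longest run = 6, exceeds 4 ✗
Tm: Tm = 2·16 + 4·10 = 72°C ✓
length: length 26 ✓
GC content: GC 10/26 = 38.5%, outside 43.6–56.5% ✗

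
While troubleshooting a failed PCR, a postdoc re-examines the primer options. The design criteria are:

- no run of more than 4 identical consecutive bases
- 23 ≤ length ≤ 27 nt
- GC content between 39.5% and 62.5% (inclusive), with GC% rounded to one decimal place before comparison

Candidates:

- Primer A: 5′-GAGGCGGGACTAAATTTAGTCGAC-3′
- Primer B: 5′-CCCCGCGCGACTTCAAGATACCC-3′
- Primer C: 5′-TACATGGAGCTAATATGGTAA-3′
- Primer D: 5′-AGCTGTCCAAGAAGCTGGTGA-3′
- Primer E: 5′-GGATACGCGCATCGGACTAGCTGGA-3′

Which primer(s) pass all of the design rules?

Primer A (24 nt, A=7 T=5 G=8 C=4): longest run = 3 ✓; length 24 ✓; GC 12/24 = 50.0% ✓ — passes.
Primer B (23 nt, A=5 T=3 G=4 C=11): longest run = 4 ✓; length 23 ✓; GC 15/23 = 65.2%, outside 39.5–62.5% ✗ — fails.
Primer C (21 nt, A=8 T=6 G=5 C=2): longest run = 2 ✓; length 21, outside 23–27 ✗; GC 7/21 = 33.3%, outside 39.5–62.5% ✗ — fails.
Primer D (21 nt, A=6 T=4 G=7 C=4): longest run = 2 ✓; length 21, outside 23–27 ✗; GC 11/21 = 52.4% ✓ — fails.
Primer E (25 nt, A=6 T=4 G=9 C=6): longest run = 2 ✓; length 25 ✓; GC 15/25 = 60.0% ✓ — passes.

Primer A and Primer E.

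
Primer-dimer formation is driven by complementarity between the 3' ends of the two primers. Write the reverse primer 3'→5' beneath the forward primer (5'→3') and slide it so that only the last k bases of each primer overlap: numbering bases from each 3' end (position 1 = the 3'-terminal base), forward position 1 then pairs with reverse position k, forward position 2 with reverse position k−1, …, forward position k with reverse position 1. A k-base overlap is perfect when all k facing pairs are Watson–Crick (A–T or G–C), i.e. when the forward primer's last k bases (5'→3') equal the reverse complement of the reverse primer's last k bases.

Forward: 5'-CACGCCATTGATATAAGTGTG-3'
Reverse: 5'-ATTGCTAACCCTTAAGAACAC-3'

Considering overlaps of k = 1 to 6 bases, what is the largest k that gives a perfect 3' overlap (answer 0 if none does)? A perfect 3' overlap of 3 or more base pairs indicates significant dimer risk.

Longest perfect overlap: 3 complementary base pairs; significant dimer risk (threshold 3).

Last 6 bases (5'→3') — forward …AGTGTG, reverse …GAACAC.
Reverse complement of the reverse primer's last 6 bases: GTGTTC; its first k bases are the reverse complement of the reverse primer's last k bases, so a perfect k-base overlap needs the forward primer's last k bases to equal them.
Comparing (forward last k vs required): k=1: G vs G ✓; k=2: TG vs GT ✗; k=3: GTG vs GTG ✓; k=4: TGTG vs GTGT ✗; k=5: GTGTG vs GTGTT ✗; k=6: AGTGTG vs GTGTTC ✗.
Perfect overlaps at k = 1, 3; the largest is 3.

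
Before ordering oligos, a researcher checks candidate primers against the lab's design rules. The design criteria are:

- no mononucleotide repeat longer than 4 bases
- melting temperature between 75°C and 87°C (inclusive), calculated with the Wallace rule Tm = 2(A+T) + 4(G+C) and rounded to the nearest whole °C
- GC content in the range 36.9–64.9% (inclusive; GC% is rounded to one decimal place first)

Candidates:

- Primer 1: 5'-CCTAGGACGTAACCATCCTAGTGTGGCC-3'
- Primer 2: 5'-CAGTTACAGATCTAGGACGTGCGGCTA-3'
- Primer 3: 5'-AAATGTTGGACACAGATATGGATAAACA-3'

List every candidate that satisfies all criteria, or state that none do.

Primer 1 (28 nt, A=6 T=6 G=7 C=9): longest run = 2 ✓; Tm = 2·12 + 4·16 = 88°C, outside 75–87°C ✗; GC 16/28 = 57.1% ✓ — fails.
Primer 2 (27 nt, A=7 T=6 G=8 C=6): longest run = 2 ✓; Tm = 2·13 + 4·14 = 82°C ✓; GC 14/27 = 51.9% ✓ — passes.
Primer 3 (28 nt, A=13 T=6 G=6 C=3): longest run = 3 ✓; Tm = 2·19 + 4·9 = 74°C, outside 75–87°C ✗; GC 9/28 = 32.1%, outside 36.9–64.9% ✗ — fails.

Primer 2 only.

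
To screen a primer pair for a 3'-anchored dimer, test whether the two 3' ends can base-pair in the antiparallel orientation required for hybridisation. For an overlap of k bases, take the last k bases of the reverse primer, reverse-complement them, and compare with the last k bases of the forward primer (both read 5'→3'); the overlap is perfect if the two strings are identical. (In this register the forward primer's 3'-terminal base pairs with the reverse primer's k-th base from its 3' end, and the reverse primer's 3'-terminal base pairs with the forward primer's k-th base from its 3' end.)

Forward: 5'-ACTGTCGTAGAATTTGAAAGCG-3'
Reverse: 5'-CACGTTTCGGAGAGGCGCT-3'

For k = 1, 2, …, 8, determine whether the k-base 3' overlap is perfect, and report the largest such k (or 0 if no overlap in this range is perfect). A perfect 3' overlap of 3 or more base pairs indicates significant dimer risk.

Longest perfect overlap: 4 complementary base pairs; significant dimer risk (threshold 3).

Last 8 bases (5'→3') — forward …TGAAAGCG, reverse …GAGGCGCT.
Reverse complement of the reverse primer's last 8 bases: AGCGCCTC; its first k bases are the reverse complement of the reverse primer's last k bases, so a perfect k-base overlap needs the forward primer's last k bases to equal them.
Comparing (forward last k vs required): k=1: G vs A ✗; k=2: CG vs AG ✗; k=3: GCG vs AGC ✗; k=4: AGCG vs AGCG ✓; k=5: AAGCG vs AGCGC ✗; k=6: AAAGCG vs AGCGCC ✗; k=7: GAAAGCG vs AGCGCCT ✗; k=8: TGAAAGCG vs AGCGCCTC ✗.
Only k = 4 is perfect, so the longest perfect 3' overlap is 4.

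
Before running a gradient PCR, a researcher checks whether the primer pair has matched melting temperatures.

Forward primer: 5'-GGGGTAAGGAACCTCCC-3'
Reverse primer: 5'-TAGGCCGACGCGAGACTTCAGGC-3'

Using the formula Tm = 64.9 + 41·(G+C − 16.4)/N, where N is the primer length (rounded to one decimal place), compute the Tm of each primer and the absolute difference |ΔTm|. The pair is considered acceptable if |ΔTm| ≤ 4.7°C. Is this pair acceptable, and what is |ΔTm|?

|ΔTm| = 10.5°C; the pair is not acceptable.

Forward: G+C = 11, N = 17 → Tm = 64.9 + 41·(11 − 16.4)/17 = 51.9°C.
Reverse: G+C = 15, N = 23 → Tm = 64.9 + 41·(15 − 16.4)/23 = 62.4°C.
|ΔTm| = |51.9 − 62.4| = 10.5°C, > 4.7°C.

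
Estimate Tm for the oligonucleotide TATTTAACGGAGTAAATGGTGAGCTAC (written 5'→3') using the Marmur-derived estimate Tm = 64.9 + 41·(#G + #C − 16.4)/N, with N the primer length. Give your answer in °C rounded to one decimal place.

Base counts: A=9, T=8, G=7, C=3; G+C = 10, N = 27.
Tm = 64.9 + 41·(10 − 16.4)/27 = 64.9 + -262.40/27 = 55.2°C.

55.2°C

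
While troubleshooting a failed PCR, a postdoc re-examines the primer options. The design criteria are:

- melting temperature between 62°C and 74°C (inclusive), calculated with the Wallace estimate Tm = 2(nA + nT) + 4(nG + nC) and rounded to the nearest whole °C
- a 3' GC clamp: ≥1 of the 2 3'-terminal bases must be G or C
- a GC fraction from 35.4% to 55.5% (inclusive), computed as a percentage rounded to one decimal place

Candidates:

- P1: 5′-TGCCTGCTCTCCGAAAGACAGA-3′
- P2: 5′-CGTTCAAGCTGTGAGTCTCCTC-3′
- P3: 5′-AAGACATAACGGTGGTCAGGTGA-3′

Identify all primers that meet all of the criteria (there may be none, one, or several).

P1, P2 and P3.

P1 (22 nt, A=6 T=4 G=5 C=7): Tm = 2·10 + 4·12 = 68°C ✓; 3' end GA has 1 G/C ✓; GC 12/22 = 54.5% ✓ — passes.
P2 (22 nt, A=3 T=7 G=5 C=7): Tm = 2·10 + 4·12 = 68°C ✓; 3' end TC has 1 G/C ✓; GC 12/22 = 54.5% ✓ — passes.
P3 (23 nt, A=8 T=4 G=8 C=3): Tm = 2·12 + 4·11 = 68°C ✓; 3' end GA has 1 G/C ✓; GC 11/23 = 47.8% ✓ — passes.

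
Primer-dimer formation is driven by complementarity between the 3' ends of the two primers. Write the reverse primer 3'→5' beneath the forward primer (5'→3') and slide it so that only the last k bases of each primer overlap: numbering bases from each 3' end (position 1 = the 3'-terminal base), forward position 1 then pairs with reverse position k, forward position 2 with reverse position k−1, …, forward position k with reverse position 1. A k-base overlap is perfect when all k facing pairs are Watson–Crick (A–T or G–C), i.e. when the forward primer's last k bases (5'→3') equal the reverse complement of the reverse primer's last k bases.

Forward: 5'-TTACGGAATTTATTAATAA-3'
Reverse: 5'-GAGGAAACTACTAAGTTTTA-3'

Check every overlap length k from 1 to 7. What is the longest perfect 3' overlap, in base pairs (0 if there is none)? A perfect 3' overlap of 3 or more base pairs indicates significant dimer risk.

Last 7 bases (5'→3') — forward …TTAATAA, reverse …AGTTTTA.
Reverse complement of the reverse primer's last 7 bases: TAAAACT; its first k bases are the reverse complement of the reverse primer's last k bases, so a perfect k-base overlap needs the forward primer's last k bases to equal them.
Comparing (forward last k vs required): k=1: A vs T ✗; k=2: AA vs TA ✗; k=3: TAA vs TAA ✓; k=4: ATAA vs TAAA ✗; k=5: AATAA vs TAAAA ✗; k=6: TAATAA vs TAAAAC ✗; k=7: TTAATAA vs TAAAACT ✗.
Only k = 3 is perfect, so the longest perfect 3' overlap is 3.

Longest perfect overlap: 3 complementary base pairs; significant dimer risk (threshold 3).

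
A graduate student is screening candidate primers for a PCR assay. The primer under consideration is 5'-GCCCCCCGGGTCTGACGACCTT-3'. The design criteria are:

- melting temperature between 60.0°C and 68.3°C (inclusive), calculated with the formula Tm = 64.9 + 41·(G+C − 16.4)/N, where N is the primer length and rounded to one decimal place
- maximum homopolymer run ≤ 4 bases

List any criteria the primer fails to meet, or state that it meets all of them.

Fails: homopolymer run.

Base counts: A=2, T=4, G=6, C=10 (length 22).
Tm: Tm = 64.9 + 41·(16 − 16.4)/22 = 64.2°C ✓
homopolymer run: longest run = 6, exceeds 4 ✗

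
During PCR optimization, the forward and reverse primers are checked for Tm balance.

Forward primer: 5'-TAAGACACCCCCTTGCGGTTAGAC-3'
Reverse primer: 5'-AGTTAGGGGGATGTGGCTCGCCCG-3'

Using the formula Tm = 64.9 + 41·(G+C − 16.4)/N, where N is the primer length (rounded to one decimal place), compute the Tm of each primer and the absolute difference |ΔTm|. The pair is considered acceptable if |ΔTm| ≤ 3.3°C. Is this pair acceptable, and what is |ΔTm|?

|ΔTm| = 5.1°C; the pair is not acceptable.

Forward: G+C = 13, N = 24 → Tm = 64.9 + 41·(13 − 16.4)/24 = 59.1°C.
Reverse: G+C = 16, N = 24 → Tm = 64.9 + 41·(16 − 16.4)/24 = 64.2°C.
|ΔTm| = |59.1 − 64.2| = 5.1°C, > 3.3°C.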